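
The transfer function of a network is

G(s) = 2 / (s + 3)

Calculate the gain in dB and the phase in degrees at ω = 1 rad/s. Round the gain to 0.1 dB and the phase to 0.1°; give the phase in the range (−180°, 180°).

Substitute s = j1:
Numerator: 2 = 2 + j0
Denominator: (j1) + 3 = 3 + j1
|N| = √(2² + 0²) ≈ 2, ∠N ≈ 0.00°
|D| = √(3² + 1²) ≈ 3.1623, ∠D ≈ 18.43°
|G| = 2 / 3.1623 ≈ 0.63245
Gain = 20 log₁₀(0.63245) ≈ -3.98 dB
∠G = 0.00° − 18.43° = -18.43°

-4.0 dB, -18.4°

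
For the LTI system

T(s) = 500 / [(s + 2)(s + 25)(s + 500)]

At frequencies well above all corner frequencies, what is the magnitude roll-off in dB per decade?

Each pole contributes −20 dB/decade at high frequency; each zero contributes +20 dB/decade.
Net: 0 zero(s) − 3 pole(s) → -60 dB/decade.

-60 dB/decade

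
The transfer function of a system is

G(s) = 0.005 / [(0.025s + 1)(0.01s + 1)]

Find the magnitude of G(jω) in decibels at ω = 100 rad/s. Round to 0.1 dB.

At ω = 100 rad/s:
pole (1 + j100·0.025) = 1 + j2.5 → |·| ≈ 2.6926, ∠ ≈ 68.20°
pole (1 + j100·0.01) = 1 + j1 → |·| ≈ 1.4142, ∠ ≈ 45.00°
|G| = 0.005 · 1 / (2.6926 · 1.4142) ≈ 0.0013131
Gain = 20 log₁₀(0.0013131) ≈ -57.63 dB

-57.6 dB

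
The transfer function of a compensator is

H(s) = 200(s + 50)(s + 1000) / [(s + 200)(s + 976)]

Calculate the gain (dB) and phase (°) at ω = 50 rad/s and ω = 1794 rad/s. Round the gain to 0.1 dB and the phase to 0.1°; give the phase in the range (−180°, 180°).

ω = 50: 36.9 dB, 30.9°; ω = 1794: 46.0 dB, 4.2°

At s = jω = j50:
zero (s+50): 50 + j50 → |·| = √(50²+50²) = √5000 ≈ 70.711, ∠ = arctan(50/50) ≈ 45.00°
zero (s+1000): 1000 + j50 → |·| = √(1000²+50²) = √1002500 ≈ 1001.2, ∠ = arctan(50/1000) ≈ 2.86°
pole (s+200): 200 + j50 → |·| = √(200²+50²) = √42500 ≈ 206.16, ∠ = arctan(50/200) ≈ 14.04°
pole (s+976): 976 + j50 → |·| = √(976²+50²) = √955076 ≈ 977.28, ∠ = arctan(50/976) ≈ 2.93°
|H| = 200 · 70796 / 2.0148e+05 ≈ 70.276
Gain = 20 log₁₀(70.276) ≈ 36.94 dB
∠H = 47.86° − 16.97° = 30.89°

At s = jω = j1794:
zero (s+50): 50 + j1794 → |·| = √(50²+1794²) = √3220936 ≈ 1794.7, ∠ = arctan(1794/50) ≈ 88.40°
zero (s+1000): 1000 + j1794 → |·| = √(1000²+1794²) = √4218436 ≈ 2053.9, ∠ = arctan(1794/1000) ≈ 60.86°
pole (s+200): 200 + j1794 → |·| = √(200²+1794²) = √3258436 ≈ 1805.1, ∠ = arctan(1794/200) ≈ 83.64°
pole (s+976): 976 + j1794 → |·| = √(976²+1794²) = √4171012 ≈ 2042.3, ∠ = arctan(1794/976) ≈ 61.45°
|H| = 200 · 3.6861e+06 / 3.6866e+06 ≈ 199.97
Gain = 20 log₁₀(199.97) ≈ 46.02 dB
∠H = 149.26° − 145.09° = 4.17°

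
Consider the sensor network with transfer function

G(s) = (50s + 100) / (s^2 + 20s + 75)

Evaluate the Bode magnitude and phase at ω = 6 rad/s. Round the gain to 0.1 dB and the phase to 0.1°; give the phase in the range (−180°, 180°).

Substitute s = j6:
Numerator: 50(j6) + 100 = 100 + j300
Denominator: (j6)^2 + 20(j6) + 75 = 39 + j120
|N| = √(100² + 300²) ≈ 316.23, ∠N ≈ 71.57°
|D| = √(39² + 120²) ≈ 126.18, ∠D ≈ 72.00°
|G| = 316.23 / 126.18 ≈ 2.5062
Gain = 20 log₁₀(2.5062) ≈ 7.98 dB
∠G = 71.57° − 72.00° = -0.43°

8.0 dB, -0.4°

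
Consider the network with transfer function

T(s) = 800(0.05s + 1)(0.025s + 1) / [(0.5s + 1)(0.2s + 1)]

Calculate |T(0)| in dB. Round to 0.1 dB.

58.1 dB

T(0) = 800 · 1 / 1 = 800
20 log₁₀(800) ≈ 58.06 dB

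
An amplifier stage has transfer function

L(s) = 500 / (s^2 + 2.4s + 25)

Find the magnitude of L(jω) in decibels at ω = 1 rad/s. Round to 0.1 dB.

26.3 dB

At s = jω = j1:
quadratic: (j1)² + 2.4·j1 + 25 = 24 + j2.4 → |·| ≈ 24.12, ∠ ≈ 5.71°
|L| = 500 / 24.12 ≈ 20.73
Gain = 20 log₁₀(20.73) ≈ 26.33 dB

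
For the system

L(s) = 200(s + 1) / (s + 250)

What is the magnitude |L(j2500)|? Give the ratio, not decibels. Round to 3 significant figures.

At s = jω = j2500:
zero (s+1): 1 + j2500 → |·| = √(1²+2500²) = √6250001 ≈ 2500, ∠ = arctan(2500/1) ≈ 89.98°
pole (s+250): 250 + j2500 → |·| = √(250²+2500²) = √6312500 ≈ 2512.5, ∠ = arctan(2500/250) ≈ 84.29°
|L| = 200 · 2500 / 2512.5 ≈ 199

199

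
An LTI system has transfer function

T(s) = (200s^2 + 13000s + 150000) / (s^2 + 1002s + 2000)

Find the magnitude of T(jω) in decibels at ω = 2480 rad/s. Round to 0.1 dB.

45.4 dB

Substitute s = j2480:
Numerator: 200(j2480)^2 + 13000(j2480) + 150000 = -1229930000 + j32240000
Denominator: (j2480)^2 + 1002(j2480) + 2000 = -6148400 + j2484960
|N| = √(1229930000² + 32240000²) ≈ 1.2304e+09, ∠N ≈ 178.50°
|D| = √(6148400² + 2484960²) ≈ 6.6316e+06, ∠D ≈ 157.99°
|T| = 1.2304e+09 / 6.6316e+06 ≈ 185.54
Gain = 20 log₁₀(185.54) ≈ 45.37 dB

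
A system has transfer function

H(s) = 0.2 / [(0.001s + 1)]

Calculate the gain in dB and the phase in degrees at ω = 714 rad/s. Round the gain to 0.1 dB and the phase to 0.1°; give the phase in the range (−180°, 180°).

At ω = 714 rad/s:
pole (1 + j714·0.001) = 1 + j0.714 → |·| ≈ 1.2287, ∠ ≈ 35.53°
|H| = 0.2 · 1 / (1.2287) ≈ 0.16277
Gain = 20 log₁₀(0.16277) ≈ -15.77 dB
∠H = (0°) − (35.53°) = -35.53°

-15.8 dB, -35.5°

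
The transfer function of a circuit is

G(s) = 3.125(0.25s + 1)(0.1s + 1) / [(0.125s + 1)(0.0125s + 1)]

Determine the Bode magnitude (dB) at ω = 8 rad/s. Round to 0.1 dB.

At ω = 8 rad/s:
zero (1 + j8·0.25) = 1 + j2 → |·| ≈ 2.2361, ∠ ≈ 63.43°
zero (1 + j8·0.1) = 1 + j0.8 → |·| ≈ 1.2806, ∠ ≈ 38.66°
pole (1 + j8·0.125) = 1 + j1 → |·| ≈ 1.4142, ∠ ≈ 45.00°
pole (1 + j8·0.0125) = 1 + j0.1 → |·| ≈ 1.005, ∠ ≈ 5.71°
|G| = 3.125 · 2.2361 · 1.2806 / (1.4142 · 1.005) ≈ 6.2962
Gain = 20 log₁₀(6.2962) ≈ 15.98 dB

16.0 dB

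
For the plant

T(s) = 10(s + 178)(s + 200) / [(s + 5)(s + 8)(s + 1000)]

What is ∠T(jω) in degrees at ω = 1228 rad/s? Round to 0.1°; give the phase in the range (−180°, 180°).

At s = jω = j1228:
zero (s+178): 178 + j1228 → |·| = √(178²+1228²) = √1539668 ≈ 1240.8, ∠ = arctan(1228/178) ≈ 81.75°
zero (s+200): 200 + j1228 → |·| = √(200²+1228²) = √1547984 ≈ 1244.2, ∠ = arctan(1228/200) ≈ 80.75°
pole (s+5): 5 + j1228 → |·| = √(5²+1228²) = √1508009 ≈ 1228, ∠ = arctan(1228/5) ≈ 89.77°
pole (s+8): 8 + j1228 → |·| = √(8²+1228²) = √1508048 ≈ 1228, ∠ = arctan(1228/8) ≈ 89.63°
pole (s+1000): 1000 + j1228 → |·| = √(1000²+1228²) = √2507984 ≈ 1583.7, ∠ = arctan(1228/1000) ≈ 50.84°
∠T = 162.50° − 230.24° = -67.74°

-67.7°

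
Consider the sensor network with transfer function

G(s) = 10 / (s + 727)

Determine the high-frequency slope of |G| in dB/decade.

-20 dB/decade

Each pole contributes −20 dB/decade at high frequency; each zero contributes +20 dB/decade.
Net: 0 zero(s) − 1 pole(s) → -20 dB/decade.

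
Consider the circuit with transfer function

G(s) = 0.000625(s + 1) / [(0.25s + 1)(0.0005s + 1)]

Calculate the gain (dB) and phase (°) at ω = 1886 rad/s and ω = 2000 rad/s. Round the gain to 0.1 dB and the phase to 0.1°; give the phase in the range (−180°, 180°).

At ω = 1886 rad/s:
zero (1 + j1886·1) = 1 + j1886 → |·| ≈ 1886, ∠ ≈ 89.97°
pole (1 + j1886·0.25) = 1 + j471.5 → |·| ≈ 471.5, ∠ ≈ 89.88°
pole (1 + j1886·0.0005) = 1 + j0.943 → |·| ≈ 1.3745, ∠ ≈ 43.32°
|G| = 0.000625 · 1886 / (471.5 · 1.3745) ≈ 0.0018188
Gain = 20 log₁₀(0.0018188) ≈ -54.80 dB
∠G = (89.97°) − (89.88° + 43.32°) = -43.23°

At ω = 2000 rad/s:
zero (1 + j2000·1) = 1 + j2000 → |·| ≈ 2000, ∠ ≈ 89.97°
pole (1 + j2000·0.25) = 1 + j500 → |·| ≈ 500, ∠ ≈ 89.89°
pole (1 + j2000·0.0005) = 1 + j1 → |·| ≈ 1.4142, ∠ ≈ 45.00°
|G| = 0.000625 · 2000 / (500 · 1.4142) ≈ 0.0017678
Gain = 20 log₁₀(0.0017678) ≈ -55.05 dB
∠G = (89.97°) − (89.89° + 45.00°) = -44.92°

ω = 1886: -54.8 dB, -43.2°; ω = 2000: -55.1 dB, -44.9°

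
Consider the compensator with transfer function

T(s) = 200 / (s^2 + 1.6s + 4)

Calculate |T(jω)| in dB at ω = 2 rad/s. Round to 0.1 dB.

At s = jω = j2:
quadratic: (j2)² + 1.6·j2 + 4 = 0 + j3.2 → |·| ≈ 3.2, ∠ ≈ 90.00°
|T| = 200 / 3.2 ≈ 62.5
Gain = 20 log₁₀(62.5) ≈ 35.92 dB

35.9 dB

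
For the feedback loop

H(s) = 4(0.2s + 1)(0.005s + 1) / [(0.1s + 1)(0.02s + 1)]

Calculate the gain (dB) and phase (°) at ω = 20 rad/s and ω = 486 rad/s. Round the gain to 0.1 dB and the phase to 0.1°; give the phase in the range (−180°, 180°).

ω = 20: 16.8 dB, -3.6°; ω = 486: 6.7 dB, -15.9°

At ω = 20 rad/s:
zero (1 + j20·0.2) = 1 + j4 → |·| ≈ 4.1231, ∠ ≈ 75.96°
zero (1 + j20·0.005) = 1 + j0.1 → |·| ≈ 1.005, ∠ ≈ 5.71°
pole (1 + j20·0.1) = 1 + j2 → |·| ≈ 2.2361, ∠ ≈ 63.43°
pole (1 + j20·0.02) = 1 + j0.4 → |·| ≈ 1.077, ∠ ≈ 21.80°
|H| = 4 · 4.1231 · 1.005 / (2.2361 · 1.077) ≈ 6.8824
Gain = 20 log₁₀(6.8824) ≈ 16.75 dB
∠H = (75.96° + 5.71°) − (63.43° + 21.80°) = -3.56°

At ω = 486 rad/s:
zero (1 + j486·0.2) = 1 + j97.2 → |·| ≈ 97.205, ∠ ≈ 89.41°
zero (1 + j486·0.005) = 1 + j2.43 → |·| ≈ 2.6277, ∠ ≈ 67.63°
pole (1 + j486·0.1) = 1 + j48.6 → |·| ≈ 48.61, ∠ ≈ 88.82°
pole (1 + j486·0.02) = 1 + j9.72 → |·| ≈ 9.7713, ∠ ≈ 84.13°
|H| = 4 · 97.205 · 2.6277 / (48.61 · 9.7713) ≈ 2.151
Gain = 20 log₁₀(2.151) ≈ 6.65 dB
∠H = (89.41° + 67.63°) − (88.82° + 84.13°) = -15.91°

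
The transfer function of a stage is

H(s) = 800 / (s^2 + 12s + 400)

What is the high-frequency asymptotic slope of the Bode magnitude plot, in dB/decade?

Each pole contributes −20 dB/decade at high frequency; each zero contributes +20 dB/decade.
Net: 0 zero(s) − 2 pole(s) → -40 dB/decade.

-40 dB/decade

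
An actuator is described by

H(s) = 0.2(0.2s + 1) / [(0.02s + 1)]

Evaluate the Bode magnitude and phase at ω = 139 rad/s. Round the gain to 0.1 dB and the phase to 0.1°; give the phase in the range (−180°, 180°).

At ω = 139 rad/s:
zero (1 + j139·0.2) = 1 + j27.8 → |·| ≈ 27.818, ∠ ≈ 87.94°
pole (1 + j139·0.02) = 1 + j2.78 → |·| ≈ 2.9544, ∠ ≈ 70.22°
|H| = 0.2 · 27.818 / (2.9544) ≈ 1.8832
Gain = 20 log₁₀(1.8832) ≈ 5.50 dB
∠H = (87.94°) − (70.22°) = 17.72°

5.5 dB, 17.7°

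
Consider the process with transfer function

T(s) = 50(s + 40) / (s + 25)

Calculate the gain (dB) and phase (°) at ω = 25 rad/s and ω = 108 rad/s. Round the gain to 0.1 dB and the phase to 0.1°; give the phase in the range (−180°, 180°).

ω = 25: 36.5 dB, -13.0°; ω = 108: 34.3 dB, -7.3°

At s = jω = j25:
zero (s+40): 40 + j25 → |·| = √(40²+25²) = √2225 ≈ 47.17, ∠ = arctan(25/40) ≈ 32.01°
pole (s+25): 25 + j25 → |·| = √(25²+25²) = √1250 ≈ 35.355, ∠ = arctan(25/25) ≈ 45.00°
|T| = 50 · 47.17 / 35.355 ≈ 66.709
Gain = 20 log₁₀(66.709) ≈ 36.48 dB
∠T = 32.01° − 45.00° = -12.99°

At s = jω = j108:
zero (s+40): 40 + j108 → |·| = √(40²+108²) = √13264 ≈ 115.17, ∠ = arctan(108/40) ≈ 69.68°
pole (s+25): 25 + j108 → |·| = √(25²+108²) = √12289 ≈ 110.86, ∠ = arctan(108/25) ≈ 76.97°
|T| = 50 · 115.17 / 110.86 ≈ 51.944
Gain = 20 log₁₀(51.944) ≈ 34.31 dB
∠T = 69.68° − 76.97° = -7.29°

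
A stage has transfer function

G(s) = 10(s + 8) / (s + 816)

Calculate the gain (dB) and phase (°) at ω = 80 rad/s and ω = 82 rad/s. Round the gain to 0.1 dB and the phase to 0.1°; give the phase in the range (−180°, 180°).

ω = 80: -0.2 dB, 78.7°; ω = 82: 0.0 dB, 78.7°

At s = jω = j80:
zero (s+8): 8 + j80 → |·| = √(8²+80²) = √6464 ≈ 80.399, ∠ = arctan(80/8) ≈ 84.29°
pole (s+816): 816 + j80 → |·| = √(816²+80²) = √672256 ≈ 819.91, ∠ = arctan(80/816) ≈ 5.60°
|G| = 10 · 80.399 / 819.91 ≈ 0.98058
Gain = 20 log₁₀(0.98058) ≈ -0.17 dB
∠G = 84.29° − 5.60° = 78.69°

At s = jω = j82:
zero (s+8): 8 + j82 → |·| = √(8²+82²) = √6788 ≈ 82.389, ∠ = arctan(82/8) ≈ 84.43°
pole (s+816): 816 + j82 → |·| = √(816²+82²) = √672580 ≈ 820.11, ∠ = arctan(82/816) ≈ 5.74°
|G| = 10 · 82.389 / 820.11 ≈ 1.0046
Gain = 20 log₁₀(1.0046) ≈ 0.04 dB
∠G = 84.43° − 5.74° = 78.69°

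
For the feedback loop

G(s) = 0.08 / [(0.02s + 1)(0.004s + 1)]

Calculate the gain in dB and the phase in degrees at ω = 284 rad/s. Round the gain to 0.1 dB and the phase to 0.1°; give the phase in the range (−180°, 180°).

-40.8 dB, -128.7°

At ω = 284 rad/s:
pole (1 + j284·0.02) = 1 + j5.68 → |·| ≈ 5.7674, ∠ ≈ 80.02°
pole (1 + j284·0.004) = 1 + j1.136 → |·| ≈ 1.5134, ∠ ≈ 48.64°
|G| = 0.08 · 1 / (5.7674 · 1.5134) ≈ 0.0091655
Gain = 20 log₁₀(0.0091655) ≈ -40.76 dB
∠G = (0°) − (80.02° + 48.64°) = -128.66°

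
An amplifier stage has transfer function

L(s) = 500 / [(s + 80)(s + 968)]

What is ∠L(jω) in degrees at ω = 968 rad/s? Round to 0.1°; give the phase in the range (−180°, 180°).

At s = jω = j968:
pole (s+80): 80 + j968 → |·| = √(80²+968²) = √943424 ≈ 971.3, ∠ = arctan(968/80) ≈ 85.28°
pole (s+968): 968 + j968 → |·| = √(968²+968²) = √1874048 ≈ 1369, ∠ = arctan(968/968) ≈ 45.00°
∠L = 0.00° − 130.28° = -130.28°

-130.3°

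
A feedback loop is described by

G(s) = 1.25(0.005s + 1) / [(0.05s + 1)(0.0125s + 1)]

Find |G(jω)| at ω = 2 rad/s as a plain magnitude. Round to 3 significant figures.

1.24

At ω = 2 rad/s:
zero (1 + j2·0.005) = 1 + j0.01 → |·| ≈ 1, ∠ ≈ 0.57°
pole (1 + j2·0.05) = 1 + j0.1 → |·| ≈ 1.005, ∠ ≈ 5.71°
pole (1 + j2·0.0125) = 1 + j0.025 → |·| ≈ 1.0003, ∠ ≈ 1.43°
|G| = 1.25 · 1 / (1.005 · 1.0003) ≈ 1.2434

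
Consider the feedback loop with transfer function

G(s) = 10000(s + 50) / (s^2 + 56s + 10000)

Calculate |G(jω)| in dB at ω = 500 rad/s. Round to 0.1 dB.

26.4 dB

At s = jω = j500:
zero (s+50): 50 + j500 → |·| = √(50²+500²) = √252500 ≈ 502.49, ∠ = arctan(500/50) ≈ 84.29°
quadratic: (j500)² + 56·j500 + 10000 = -240000 + j28000 → |·| ≈ 2.4163e+05, ∠ ≈ 173.35°
|G| = 10000 · 502.49 / 2.4163e+05 ≈ 20.796
Gain = 20 log₁₀(20.796) ≈ 26.36 dB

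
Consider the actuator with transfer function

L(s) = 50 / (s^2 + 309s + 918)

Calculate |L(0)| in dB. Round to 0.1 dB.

L(0) = 50 / 918 ≈ 0.054466
20 log₁₀(0.054466) ≈ -25.28 dB

-25.3 dB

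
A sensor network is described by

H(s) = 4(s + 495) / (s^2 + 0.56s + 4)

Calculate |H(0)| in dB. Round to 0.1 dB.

H(0) = 4·495 / 4 = 495
20 log₁₀(495) ≈ 53.89 dB

53.9 dB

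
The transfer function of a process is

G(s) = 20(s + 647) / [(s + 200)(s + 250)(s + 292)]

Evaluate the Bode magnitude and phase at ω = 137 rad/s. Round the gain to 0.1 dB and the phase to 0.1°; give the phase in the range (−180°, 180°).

At s = jω = j137:
zero (s+647): 647 + j137 → |·| = √(647²+137²) = √437378 ≈ 661.35, ∠ = arctan(137/647) ≈ 11.96°
pole (s+200): 200 + j137 → |·| = √(200²+137²) = √58769 ≈ 242.42, ∠ = arctan(137/200) ≈ 34.41°
pole (s+250): 250 + j137 → |·| = √(250²+137²) = √81269 ≈ 285.08, ∠ = arctan(137/250) ≈ 28.72°
pole (s+292): 292 + j137 → |·| = √(292²+137²) = √104033 ≈ 322.54, ∠ = arctan(137/292) ≈ 25.13°
|G| = 20 · 661.35 / 2.229e+07 ≈ 0.00059341
Gain = 20 log₁₀(0.00059341) ≈ -64.53 dB
∠G = 11.96° − 88.26° = -76.30°

-64.5 dB, -76.3°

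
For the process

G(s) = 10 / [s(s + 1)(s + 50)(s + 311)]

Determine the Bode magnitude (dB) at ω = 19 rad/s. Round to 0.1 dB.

-115.6 dB

At s = jω = j19:
pole (s+1): 1 + j19 → |·| = √(1²+19²) = √362 ≈ 19.026, ∠ = arctan(19/1) ≈ 86.99°
pole (s+50): 50 + j19 → |·| = √(50²+19²) = √2861 ≈ 53.488, ∠ = arctan(19/50) ≈ 20.81°
pole (s+311): 311 + j19 → |·| = √(311²+19²) = √97082 ≈ 311.58, ∠ = arctan(19/311) ≈ 3.50°
pole at origin: |s| = 19, ∠ = 90.00° (in denominator)
|G| = 10 / 6.0246e+06 ≈ 1.6599e-06
Gain = 20 log₁₀(1.6599e-06) ≈ -115.60 dB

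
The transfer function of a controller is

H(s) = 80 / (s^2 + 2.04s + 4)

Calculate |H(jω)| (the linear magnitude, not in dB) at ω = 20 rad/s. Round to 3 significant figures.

0.201

At s = jω = j20:
quadratic: (j20)² + 2.04·j20 + 4 = -396 + j40.8 → |·| ≈ 398.1, ∠ ≈ 174.12°
|H| = 80 / 398.1 ≈ 0.20095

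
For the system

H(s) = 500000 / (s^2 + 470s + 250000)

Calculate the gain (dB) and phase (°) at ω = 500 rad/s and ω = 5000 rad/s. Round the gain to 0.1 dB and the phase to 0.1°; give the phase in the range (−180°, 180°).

ω = 500: 6.6 dB, -90.0°; ω = 5000: -33.9 dB, -174.6°

At s = jω = j500:
quadratic: (j500)² + 470·j500 + 250000 = 0 + j235000 → |·| ≈ 2.35e+05, ∠ ≈ 90.00°
|H| = 500000 / 2.35e+05 ≈ 2.1277
Gain = 20 log₁₀(2.1277) ≈ 6.56 dB
∠H = 0.00° − 90.00° = -90.00°

At s = jω = j5000:
quadratic: (j5000)² + 470·j5000 + 250000 = -24750000 + j2350000 → |·| ≈ 2.4861e+07, ∠ ≈ 174.58°
|H| = 500000 / 2.4861e+07 ≈ 0.020112
Gain = 20 log₁₀(0.020112) ≈ -33.93 dB
∠H = 0.00° − 174.58° = -174.58°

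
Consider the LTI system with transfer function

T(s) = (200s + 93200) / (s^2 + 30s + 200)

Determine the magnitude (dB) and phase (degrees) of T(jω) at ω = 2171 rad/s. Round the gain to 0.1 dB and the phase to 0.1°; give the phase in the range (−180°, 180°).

-20.5 dB, -101.3°

Substitute s = j2171:
Numerator: 200(j2171) + 93200 = 93200 + j434200
Denominator: (j2171)^2 + 30(j2171) + 200 = -4713041 + j65130
|N| = √(93200² + 434200²) ≈ 4.4409e+05, ∠N ≈ 77.89°
|D| = √(4713041² + 65130²) ≈ 4.7135e+06, ∠D ≈ 179.21°
|T| = 4.4409e+05 / 4.7135e+06 ≈ 0.094217
Gain = 20 log₁₀(0.094217) ≈ -20.52 dB
∠T = 77.89° − 179.21° = -101.32°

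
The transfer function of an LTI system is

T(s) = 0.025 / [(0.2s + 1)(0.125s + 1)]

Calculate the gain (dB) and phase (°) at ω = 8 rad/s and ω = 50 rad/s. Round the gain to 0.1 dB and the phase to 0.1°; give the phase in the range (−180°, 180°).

ω = 8: -40.6 dB, -103.0°; ω = 50: -68.1 dB, -165.2°

At ω = 8 rad/s:
pole (1 + j8·0.2) = 1 + j1.6 → |·| ≈ 1.8868, ∠ ≈ 57.99°
pole (1 + j8·0.125) = 1 + j1 → |·| ≈ 1.4142, ∠ ≈ 45.00°
|T| = 0.025 · 1 / (1.8868 · 1.4142) ≈ 0.0093692
Gain = 20 log₁₀(0.0093692) ≈ -40.57 dB
∠T = (0°) − (57.99° + 45.00°) = -102.99°

At ω = 50 rad/s:
pole (1 + j50·0.2) = 1 + j10 → |·| ≈ 10.05, ∠ ≈ 84.29°
pole (1 + j50·0.125) = 1 + j6.25 → |·| ≈ 6.3295, ∠ ≈ 80.91°
|T| = 0.025 · 1 / (10.05 · 6.3295) ≈ 0.00039301
Gain = 20 log₁₀(0.00039301) ≈ -68.11 dB
∠T = (0°) − (84.29° + 80.91°) = -165.20°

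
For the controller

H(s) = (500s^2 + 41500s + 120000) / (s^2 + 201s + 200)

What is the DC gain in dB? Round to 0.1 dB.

H(0) = 120000 / 200 = 600
20 log₁₀(600) ≈ 55.56 dB

55.6 dB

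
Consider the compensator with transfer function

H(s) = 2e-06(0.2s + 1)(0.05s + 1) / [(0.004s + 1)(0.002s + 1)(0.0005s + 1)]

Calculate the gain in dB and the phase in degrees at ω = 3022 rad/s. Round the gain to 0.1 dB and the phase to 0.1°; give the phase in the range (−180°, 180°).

-57.4 dB, -42.9°

At ω = 3022 rad/s:
zero (1 + j3022·0.2) = 1 + j604.4 → |·| ≈ 604.4, ∠ ≈ 89.91°
zero (1 + j3022·0.05) = 1 + j151.1 → |·| ≈ 151.1, ∠ ≈ 89.62°
pole (1 + j3022·0.004) = 1 + j12.088 → |·| ≈ 12.129, ∠ ≈ 85.27°
pole (1 + j3022·0.002) = 1 + j6.044 → |·| ≈ 6.1262, ∠ ≈ 80.61°
pole (1 + j3022·0.0005) = 1 + j1.511 → |·| ≈ 1.8119, ∠ ≈ 56.50°
|H| = 2e-06 · 604.4 · 151.1 / (12.129 · 6.1262 · 1.8119) ≈ 0.0013567
Gain = 20 log₁₀(0.0013567) ≈ -57.35 dB
∠H = (89.91° + 89.62°) − (85.27° + 80.61° + 56.50°) = -42.85°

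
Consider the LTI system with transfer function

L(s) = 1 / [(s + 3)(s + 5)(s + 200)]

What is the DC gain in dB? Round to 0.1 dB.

L(0) = 1 / (3·5·200) ≈ 0.00033333
20 log₁₀(0.00033333) ≈ -69.54 dB

-69.5 dB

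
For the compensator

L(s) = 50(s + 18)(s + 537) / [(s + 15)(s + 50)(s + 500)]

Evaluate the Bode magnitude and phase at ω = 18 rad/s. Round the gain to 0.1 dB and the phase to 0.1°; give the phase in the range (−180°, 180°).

At s = jω = j18:
zero (s+18): 18 + j18 → |·| = √(18²+18²) = √648 ≈ 25.456, ∠ = arctan(18/18) ≈ 45.00°
zero (s+537): 537 + j18 → |·| = √(537²+18²) = √288693 ≈ 537.3, ∠ = arctan(18/537) ≈ 1.92°
pole (s+15): 15 + j18 → |·| = √(15²+18²) = √549 ≈ 23.431, ∠ = arctan(18/15) ≈ 50.19°
pole (s+50): 50 + j18 → |·| = √(50²+18²) = √2824 ≈ 53.141, ∠ = arctan(18/50) ≈ 19.80°
pole (s+500): 500 + j18 → |·| = √(500²+18²) = √250324 ≈ 500.32, ∠ = arctan(18/500) ≈ 2.06°
|L| = 50 · 13678 / 6.2297e+05 ≈ 1.0978
Gain = 20 log₁₀(1.0978) ≈ 0.81 dB
∠L = 46.92° − 72.05° = -25.13°

0.8 dB, -25.1°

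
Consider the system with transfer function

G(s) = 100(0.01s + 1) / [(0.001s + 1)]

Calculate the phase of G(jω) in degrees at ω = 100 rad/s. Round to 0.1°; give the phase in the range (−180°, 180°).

At ω = 100 rad/s:
zero (1 + j100·0.01) = 1 + j1 → |·| ≈ 1.4142, ∠ ≈ 45.00°
pole (1 + j100·0.001) = 1 + j0.1 → |·| ≈ 1.005, ∠ ≈ 5.71°
∠G = (45.00°) − (5.71°) = 39.29°

39.3°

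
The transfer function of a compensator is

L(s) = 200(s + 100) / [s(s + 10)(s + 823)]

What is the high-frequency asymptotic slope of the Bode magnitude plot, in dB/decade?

-40 dB/decade

Each pole contributes −20 dB/decade at high frequency; each zero contributes +20 dB/decade.
Net: 1 zero(s) − 3 pole(s) → -40 dB/decade.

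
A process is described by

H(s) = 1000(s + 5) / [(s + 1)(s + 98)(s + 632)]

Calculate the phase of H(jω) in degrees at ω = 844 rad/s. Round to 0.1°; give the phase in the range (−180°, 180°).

At s = jω = j844:
zero (s+5): 5 + j844 → |·| = √(5²+844²) = √712361 ≈ 844.01, ∠ = arctan(844/5) ≈ 89.66°
pole (s+1): 1 + j844 → |·| = √(1²+844²) = √712337 ≈ 844, ∠ = arctan(844/1) ≈ 89.93°
pole (s+98): 98 + j844 → |·| = √(98²+844²) = √721940 ≈ 849.67, ∠ = arctan(844/98) ≈ 83.38°
pole (s+632): 632 + j844 → |·| = √(632²+844²) = √1111760 ≈ 1054.4, ∠ = arctan(844/632) ≈ 53.17°
∠H = 89.66° − 226.48° = -136.82°

-136.8°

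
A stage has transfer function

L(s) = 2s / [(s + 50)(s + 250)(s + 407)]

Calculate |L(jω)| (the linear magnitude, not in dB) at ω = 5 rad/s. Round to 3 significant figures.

1.96e-06

At s = jω = j5:
zero at origin: s = j5 → |·| = 5, ∠ = 90.00°
pole (s+50): 50 + j5 → |·| = √(50²+5²) = √2525 ≈ 50.249, ∠ = arctan(5/50) ≈ 5.71°
pole (s+250): 250 + j5 → |·| = √(250²+5²) = √62525 ≈ 250.05, ∠ = arctan(5/250) ≈ 1.15°
pole (s+407): 407 + j5 → |·| = √(407²+5²) = √165674 ≈ 407.03, ∠ = arctan(5/407) ≈ 0.70°
|L| = 2 · 5 / 5.1142e+06 ≈ 1.9553e-06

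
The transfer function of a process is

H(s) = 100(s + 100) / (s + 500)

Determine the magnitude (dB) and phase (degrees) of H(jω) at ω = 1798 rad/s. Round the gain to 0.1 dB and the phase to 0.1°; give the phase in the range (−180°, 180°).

At s = jω = j1798:
zero (s+100): 100 + j1798 → |·| = √(100²+1798²) = √3242804 ≈ 1800.8, ∠ = arctan(1798/100) ≈ 86.82°
pole (s+500): 500 + j1798 → |·| = √(500²+1798²) = √3482804 ≈ 1866.2, ∠ = arctan(1798/500) ≈ 74.46°
|H| = 100 · 1800.8 / 1866.2 ≈ 96.496
Gain = 20 log₁₀(96.496) ≈ 39.69 dB
∠H = 86.82° − 74.46° = 12.36°

39.7 dB, 12.4°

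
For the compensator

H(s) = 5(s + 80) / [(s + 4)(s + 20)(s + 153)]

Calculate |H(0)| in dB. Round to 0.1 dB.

-29.7 dB

H(0) = 5·80 / (4·20·153) ≈ 0.03268
20 log₁₀(0.03268) ≈ -29.71 dB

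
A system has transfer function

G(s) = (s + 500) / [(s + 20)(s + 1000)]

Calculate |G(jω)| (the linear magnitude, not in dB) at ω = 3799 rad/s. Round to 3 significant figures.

0.000257

At s = jω = j3799:
zero (s+500): 500 + j3799 → |·| = √(500²+3799²) = √14682401 ≈ 3831.8, ∠ = arctan(3799/500) ≈ 82.50°
pole (s+20): 20 + j3799 → |·| = √(20²+3799²) = √14432801 ≈ 3799.1, ∠ = arctan(3799/20) ≈ 89.70°
pole (s+1000): 1000 + j3799 → |·| = √(1000²+3799²) = √15432401 ≈ 3928.4, ∠ = arctan(3799/1000) ≈ 75.25°
|G| = 1 · 3831.8 / 1.4924e+07 ≈ 0.00025675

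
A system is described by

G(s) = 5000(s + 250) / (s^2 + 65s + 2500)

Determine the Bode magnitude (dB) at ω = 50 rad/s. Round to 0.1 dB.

At s = jω = j50:
zero (s+250): 250 + j50 → |·| = √(250²+50²) = √65000 ≈ 254.95, ∠ = arctan(50/250) ≈ 11.31°
quadratic: (j50)² + 65·j50 + 2500 = 0 + j3250 → |·| ≈ 3250, ∠ ≈ 90.00°
|G| = 5000 · 254.95 / 3250 ≈ 392.23
Gain = 20 log₁₀(392.23) ≈ 51.87 dB

51.9 dB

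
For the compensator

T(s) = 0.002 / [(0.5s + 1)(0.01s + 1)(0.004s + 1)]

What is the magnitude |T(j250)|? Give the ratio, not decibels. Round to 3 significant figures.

4.20e-06

At ω = 250 rad/s:
pole (1 + j250·0.5) = 1 + j125 → |·| ≈ 125, ∠ ≈ 89.54°
pole (1 + j250·0.01) = 1 + j2.5 → |·| ≈ 2.6926, ∠ ≈ 68.20°
pole (1 + j250·0.004) = 1 + j1 → |·| ≈ 1.4142, ∠ ≈ 45.00°
|T| = 0.002 · 1 / (125 · 2.6926 · 1.4142) ≈ 4.2018e-06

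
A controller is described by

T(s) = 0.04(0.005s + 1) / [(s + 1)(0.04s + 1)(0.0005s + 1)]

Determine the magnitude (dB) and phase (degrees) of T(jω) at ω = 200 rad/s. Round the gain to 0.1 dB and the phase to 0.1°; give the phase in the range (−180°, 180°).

-89.1 dB, -133.3°

At ω = 200 rad/s:
zero (1 + j200·0.005) = 1 + j1 → |·| ≈ 1.4142, ∠ ≈ 45.00°
pole (1 + j200·1) = 1 + j200 → |·| ≈ 200, ∠ ≈ 89.71°
pole (1 + j200·0.04) = 1 + j8 → |·| ≈ 8.0623, ∠ ≈ 82.87°
pole (1 + j200·0.0005) = 1 + j0.1 → |·| ≈ 1.005, ∠ ≈ 5.71°
|T| = 0.04 · 1.4142 / (200 · 8.0623 · 1.005) ≈ 3.4907e-05
Gain = 20 log₁₀(3.4907e-05) ≈ -89.14 dB
∠T = (45.00°) − (89.71° + 82.87° + 5.71°) = -133.29°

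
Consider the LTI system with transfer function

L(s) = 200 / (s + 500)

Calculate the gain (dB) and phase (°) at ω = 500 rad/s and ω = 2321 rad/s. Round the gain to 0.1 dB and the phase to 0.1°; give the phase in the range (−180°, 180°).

ω = 500: -11.0 dB, -45.0°; ω = 2321: -21.5 dB, -77.8°

Substitute s = j500:
Numerator: 200 = 200 + j0
Denominator: (j500) + 500 = 500 + j500
|N| = √(200² + 0²) ≈ 200, ∠N ≈ 0.00°
|D| = √(500² + 500²) ≈ 707.11, ∠D ≈ 45.00°
|L| = 200 / 707.11 ≈ 0.28284
Gain = 20 log₁₀(0.28284) ≈ -10.97 dB
∠L = 0.00° − 45.00° = -45.00°

Substitute s = j2321:
Numerator: 200 = 200 + j0
Denominator: (j2321) + 500 = 500 + j2321
|N| = √(200² + 0²) ≈ 200, ∠N ≈ 0.00°
|D| = √(500² + 2321²) ≈ 2374.2, ∠D ≈ 77.84°
|L| = 200 / 2374.2 ≈ 0.084239
Gain = 20 log₁₀(0.084239) ≈ -21.49 dB
∠L = 0.00° − 77.84° = -77.84°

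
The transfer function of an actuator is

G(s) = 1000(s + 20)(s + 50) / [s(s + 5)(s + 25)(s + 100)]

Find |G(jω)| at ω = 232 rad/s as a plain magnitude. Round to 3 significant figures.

0.0174

At s = jω = j232:
zero (s+20): 20 + j232 → |·| = √(20²+232²) = √54224 ≈ 232.86, ∠ = arctan(232/20) ≈ 85.07°
zero (s+50): 50 + j232 → |·| = √(50²+232²) = √56324 ≈ 237.33, ∠ = arctan(232/50) ≈ 77.84°
pole (s+5): 5 + j232 → |·| = √(5²+232²) = √53849 ≈ 232.05, ∠ = arctan(232/5) ≈ 88.77°
pole (s+25): 25 + j232 → |·| = √(25²+232²) = √54449 ≈ 233.34, ∠ = arctan(232/25) ≈ 83.85°
pole (s+100): 100 + j232 → |·| = √(100²+232²) = √63824 ≈ 252.63, ∠ = arctan(232/100) ≈ 66.68°
pole at origin: |s| = 232, ∠ = 90.00° (in denominator)
|G| = 1000 · 55265 / 3.1735e+09 ≈ 0.017415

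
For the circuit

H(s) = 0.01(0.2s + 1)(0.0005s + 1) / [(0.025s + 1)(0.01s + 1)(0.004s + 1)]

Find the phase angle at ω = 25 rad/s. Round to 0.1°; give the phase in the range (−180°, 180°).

At ω = 25 rad/s:
zero (1 + j25·0.2) = 1 + j5 → |·| ≈ 5.099, ∠ ≈ 78.69°
zero (1 + j25·0.0005) = 1 + j0.0125 → |·| ≈ 1.0001, ∠ ≈ 0.72°
pole (1 + j25·0.025) = 1 + j0.625 → |·| ≈ 1.1792, ∠ ≈ 32.01°
pole (1 + j25·0.01) = 1 + j0.25 → |·| ≈ 1.0308, ∠ ≈ 14.04°
pole (1 + j25·0.004) = 1 + j0.1 → |·| ≈ 1.005, ∠ ≈ 5.71°
∠H = (78.69° + 0.72°) − (32.01° + 14.04° + 5.71°) = 27.65°

27.7°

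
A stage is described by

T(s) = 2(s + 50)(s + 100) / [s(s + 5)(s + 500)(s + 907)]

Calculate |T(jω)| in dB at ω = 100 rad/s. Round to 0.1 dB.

At s = jω = j100:
zero (s+50): 50 + j100 → |·| = √(50²+100²) = √12500 ≈ 111.8, ∠ = arctan(100/50) ≈ 63.43°
zero (s+100): 100 + j100 → |·| = √(100²+100²) = √20000 ≈ 141.42, ∠ = arctan(100/100) ≈ 45.00°
pole (s+5): 5 + j100 → |·| = √(5²+100²) = √10025 ≈ 100.12, ∠ = arctan(100/5) ≈ 87.14°
pole (s+500): 500 + j100 → |·| = √(500²+100²) = √260000 ≈ 509.9, ∠ = arctan(100/500) ≈ 11.31°
pole (s+907): 907 + j100 → |·| = √(907²+100²) = √832649 ≈ 912.5, ∠ = arctan(100/907) ≈ 6.29°
pole at origin: |s| = 100, ∠ = 90.00° (in denominator)
|T| = 2 · 15811 / 4.6584e+09 ≈ 6.7882e-06
Gain = 20 log₁₀(6.7882e-06) ≈ -103.36 dB

-103.4 dB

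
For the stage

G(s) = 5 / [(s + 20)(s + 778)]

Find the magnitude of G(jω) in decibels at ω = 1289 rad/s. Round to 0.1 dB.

-111.8 dB

At s = jω = j1289:
pole (s+20): 20 + j1289 → |·| = √(20²+1289²) = √1661921 ≈ 1289.2, ∠ = arctan(1289/20) ≈ 89.11°
pole (s+778): 778 + j1289 → |·| = √(778²+1289²) = √2266805 ≈ 1505.6, ∠ = arctan(1289/778) ≈ 58.89°
|G| = 5 / 1.941e+06 ≈ 2.576e-06
Gain = 20 log₁₀(2.576e-06) ≈ -111.78 dB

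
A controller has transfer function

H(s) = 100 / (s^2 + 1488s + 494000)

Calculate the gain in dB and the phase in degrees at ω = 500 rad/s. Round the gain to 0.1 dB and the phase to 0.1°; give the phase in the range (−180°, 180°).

-77.9 dB, -71.8°

Substitute s = j500:
Numerator: 100 = 100 + j0
Denominator: (j500)^2 + 1488(j500) + 494000 = 244000 + j744000
|N| = √(100² + 0²) ≈ 100, ∠N ≈ 0.00°
|D| = √(244000² + 744000²) ≈ 7.8299e+05, ∠D ≈ 71.84°
|H| = 100 / 7.8299e+05 ≈ 0.00012772
Gain = 20 log₁₀(0.00012772) ≈ -77.87 dB
∠H = 0.00° − 71.84° = -71.84°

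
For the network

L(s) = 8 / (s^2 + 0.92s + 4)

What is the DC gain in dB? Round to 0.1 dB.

L(0) = 8 / 4 = 2
20 log₁₀(2) ≈ 6.02 dB

6.0 dB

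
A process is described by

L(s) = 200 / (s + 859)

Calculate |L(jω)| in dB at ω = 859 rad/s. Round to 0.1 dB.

-15.7 dB

Substitute s = j859:
Numerator: 200 = 200 + j0
Denominator: (j859) + 859 = 859 + j859
|N| = √(200² + 0²) ≈ 200, ∠N ≈ 0.00°
|D| = √(859² + 859²) ≈ 1214.8, ∠D ≈ 45.00°
|L| = 200 / 1214.8 ≈ 0.16464
Gain = 20 log₁₀(0.16464) ≈ -15.67 dB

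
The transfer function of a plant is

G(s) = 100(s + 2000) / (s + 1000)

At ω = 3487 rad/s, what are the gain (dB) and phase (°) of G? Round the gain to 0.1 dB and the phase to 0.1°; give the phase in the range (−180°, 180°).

At s = jω = j3487:
zero (s+2000): 2000 + j3487 → |·| = √(2000²+3487²) = √16159169 ≈ 4019.8, ∠ = arctan(3487/2000) ≈ 60.16°
pole (s+1000): 1000 + j3487 → |·| = √(1000²+3487²) = √13159169 ≈ 3627.6, ∠ = arctan(3487/1000) ≈ 74.00°
|G| = 100 · 4019.8 / 3627.6 ≈ 110.81
Gain = 20 log₁₀(110.81) ≈ 40.89 dB
∠G = 60.16° − 74.00° = -13.84°

40.9 dB, -13.8°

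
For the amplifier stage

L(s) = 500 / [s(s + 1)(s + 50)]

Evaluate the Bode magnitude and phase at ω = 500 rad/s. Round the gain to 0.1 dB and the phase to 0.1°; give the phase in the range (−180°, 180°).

-108.0 dB, 95.8°

At s = jω = j500:
pole (s+1): 1 + j500 → |·| = √(1²+500²) = √250001 ≈ 500, ∠ = arctan(500/1) ≈ 89.89°
pole (s+50): 50 + j500 → |·| = √(50²+500²) = √252500 ≈ 502.49, ∠ = arctan(500/50) ≈ 84.29°
pole at origin: |s| = 500, ∠ = 90.00° (in denominator)
|L| = 500 / 1.2562e+08 ≈ 3.9803e-06
Gain = 20 log₁₀(3.9803e-06) ≈ -108.00 dB
∠L = 0.00° − 264.18° = -264.18° ≡ 95.82° (principal value)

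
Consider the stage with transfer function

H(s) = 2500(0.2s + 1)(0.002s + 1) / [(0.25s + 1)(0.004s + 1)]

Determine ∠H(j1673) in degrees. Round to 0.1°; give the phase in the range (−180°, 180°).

At ω = 1673 rad/s:
zero (1 + j1673·0.2) = 1 + j334.6 → |·| ≈ 334.6, ∠ ≈ 89.83°
zero (1 + j1673·0.002) = 1 + j3.346 → |·| ≈ 3.4922, ∠ ≈ 73.36°
pole (1 + j1673·0.25) = 1 + j418.25 → |·| ≈ 418.25, ∠ ≈ 89.86°
pole (1 + j1673·0.004) = 1 + j6.692 → |·| ≈ 6.7663, ∠ ≈ 81.50°
∠H = (89.83° + 73.36°) − (89.86° + 81.50°) = -8.17°

-8.2°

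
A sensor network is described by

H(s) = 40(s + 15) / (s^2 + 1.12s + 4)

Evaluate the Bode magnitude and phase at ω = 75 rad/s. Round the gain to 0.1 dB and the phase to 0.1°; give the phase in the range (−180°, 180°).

At s = jω = j75:
zero (s+15): 15 + j75 → |·| = √(15²+75²) = √5850 ≈ 76.485, ∠ = arctan(75/15) ≈ 78.69°
quadratic: (j75)² + 1.12·j75 + 4 = -5621 + j84 → |·| ≈ 5621.6, ∠ ≈ 179.14°
|H| = 40 · 76.485 / 5621.6 ≈ 0.54422
Gain = 20 log₁₀(0.54422) ≈ -5.28 dB
∠H = 78.69° − 179.14° = -100.45°

-5.3 dB, -100.5°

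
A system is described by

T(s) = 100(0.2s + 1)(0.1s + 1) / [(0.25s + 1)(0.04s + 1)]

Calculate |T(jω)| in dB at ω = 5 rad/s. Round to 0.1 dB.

At ω = 5 rad/s:
zero (1 + j5·0.2) = 1 + j1 → |·| ≈ 1.4142, ∠ ≈ 45.00°
zero (1 + j5·0.1) = 1 + j0.5 → |·| ≈ 1.118, ∠ ≈ 26.57°
pole (1 + j5·0.25) = 1 + j1.25 → |·| ≈ 1.6008, ∠ ≈ 51.34°
pole (1 + j5·0.04) = 1 + j0.2 → |·| ≈ 1.0198, ∠ ≈ 11.31°
|T| = 100 · 1.4142 · 1.118 / (1.6008 · 1.0198) ≈ 96.85
Gain = 20 log₁₀(96.85) ≈ 39.72 dB

39.7 dB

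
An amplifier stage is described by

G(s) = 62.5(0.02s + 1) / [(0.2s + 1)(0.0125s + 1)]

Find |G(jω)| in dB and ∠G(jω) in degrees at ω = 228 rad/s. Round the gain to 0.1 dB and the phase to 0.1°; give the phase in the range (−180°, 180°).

At ω = 228 rad/s:
zero (1 + j228·0.02) = 1 + j4.56 → |·| ≈ 4.6684, ∠ ≈ 77.63°
pole (1 + j228·0.2) = 1 + j45.6 → |·| ≈ 45.611, ∠ ≈ 88.74°
pole (1 + j228·0.0125) = 1 + j2.85 → |·| ≈ 3.0203, ∠ ≈ 70.67°
|G| = 62.5 · 4.6684 / (45.611 · 3.0203) ≈ 2.118
Gain = 20 log₁₀(2.118) ≈ 6.52 dB
∠G = (77.63°) − (88.74° + 70.67°) = -81.78°

6.5 dB, -81.8°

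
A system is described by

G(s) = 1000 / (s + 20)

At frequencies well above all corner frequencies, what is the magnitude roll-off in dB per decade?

Each pole contributes −20 dB/decade at high frequency; each zero contributes +20 dB/decade.
Net: 0 zero(s) − 1 pole(s) → -20 dB/decade.

-20 dB/decade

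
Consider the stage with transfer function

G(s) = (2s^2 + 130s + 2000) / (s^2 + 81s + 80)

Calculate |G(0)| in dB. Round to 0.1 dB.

G(0) = 2000 / 80 = 25
20 log₁₀(25) ≈ 27.96 dB

28.0 dB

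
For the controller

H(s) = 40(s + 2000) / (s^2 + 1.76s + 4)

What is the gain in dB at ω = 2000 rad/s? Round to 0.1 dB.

-31.0 dB

At s = jω = j2000:
zero (s+2000): 2000 + j2000 → |·| = √(2000²+2000²) = √8000000 ≈ 2828.4, ∠ = arctan(2000/2000) ≈ 45.00°
quadratic: (j2000)² + 1.76·j2000 + 4 = -3999996 + j3520 → |·| ≈ 4e+06, ∠ ≈ 179.95°
|H| = 40 · 2828.4 / 4e+06 ≈ 0.028284
Gain = 20 log₁₀(0.028284) ≈ -30.97 dB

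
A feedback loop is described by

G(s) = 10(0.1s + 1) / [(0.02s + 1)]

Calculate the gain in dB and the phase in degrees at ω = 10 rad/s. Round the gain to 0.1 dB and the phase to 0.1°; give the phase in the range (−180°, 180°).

At ω = 10 rad/s:
zero (1 + j10·0.1) = 1 + j1 → |·| ≈ 1.4142, ∠ ≈ 45.00°
pole (1 + j10·0.02) = 1 + j0.2 → |·| ≈ 1.0198, ∠ ≈ 11.31°
|G| = 10 · 1.4142 / (1.0198) ≈ 13.867
Gain = 20 log₁₀(13.867) ≈ 22.84 dB
∠G = (45.00°) − (11.31°) = 33.69°

22.8 dB, 33.7°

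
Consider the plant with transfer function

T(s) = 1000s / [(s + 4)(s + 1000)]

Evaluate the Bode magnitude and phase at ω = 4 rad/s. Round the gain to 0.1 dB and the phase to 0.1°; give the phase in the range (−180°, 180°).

-3.0 dB, 44.8°

At s = jω = j4:
zero at origin: s = j4 → |·| = 4, ∠ = 90.00°
pole (s+4): 4 + j4 → |·| = √(4²+4²) = √32 ≈ 5.6569, ∠ = arctan(4/4) ≈ 45.00°
pole (s+1000): 1000 + j4 → |·| = √(1000²+4²) = √1000016 ≈ 1000, ∠ = arctan(4/1000) ≈ 0.23°
|T| = 1000 · 4 / 5656.9 ≈ 0.7071
Gain = 20 log₁₀(0.7071) ≈ -3.01 dB
∠T = 90.00° − 45.23° = 44.77°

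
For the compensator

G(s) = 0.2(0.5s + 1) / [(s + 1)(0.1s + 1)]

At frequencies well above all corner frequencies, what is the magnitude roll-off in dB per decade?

-20 dB/decade

Each pole contributes −20 dB/decade at high frequency; each zero contributes +20 dB/decade.
Net: 1 zero(s) − 2 pole(s) → -20 dB/decade.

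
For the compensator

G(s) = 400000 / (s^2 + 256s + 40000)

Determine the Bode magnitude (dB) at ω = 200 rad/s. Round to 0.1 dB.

17.9 dB

At s = jω = j200:
quadratic: (j200)² + 256·j200 + 40000 = 0 + j51200 → |·| ≈ 51200, ∠ ≈ 90.00°
|G| = 400000 / 51200 ≈ 7.8125
Gain = 20 log₁₀(7.8125) ≈ 17.86 dB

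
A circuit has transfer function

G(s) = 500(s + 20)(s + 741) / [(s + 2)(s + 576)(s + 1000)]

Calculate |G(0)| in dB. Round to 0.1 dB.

16.2 dB

G(0) = 500·20·741 / (2·576·1000) ≈ 6.4323
20 log₁₀(6.4323) ≈ 16.17 dB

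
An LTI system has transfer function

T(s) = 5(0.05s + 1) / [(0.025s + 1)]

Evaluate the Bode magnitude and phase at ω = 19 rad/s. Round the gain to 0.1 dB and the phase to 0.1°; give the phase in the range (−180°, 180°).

At ω = 19 rad/s:
zero (1 + j19·0.05) = 1 + j0.95 → |·| ≈ 1.3793, ∠ ≈ 43.53°
pole (1 + j19·0.025) = 1 + j0.475 → |·| ≈ 1.1071, ∠ ≈ 25.41°
|T| = 5 · 1.3793 / (1.1071) ≈ 6.2293
Gain = 20 log₁₀(6.2293) ≈ 15.89 dB
∠T = (43.53°) − (25.41°) = 18.12°

15.9 dB, 18.1°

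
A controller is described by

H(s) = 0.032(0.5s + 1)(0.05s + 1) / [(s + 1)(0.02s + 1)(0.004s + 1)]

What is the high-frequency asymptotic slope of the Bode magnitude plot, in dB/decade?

Each pole contributes −20 dB/decade at high frequency; each zero contributes +20 dB/decade.
Net: 2 zero(s) − 3 pole(s) → -20 dB/decade.

-20 dB/decade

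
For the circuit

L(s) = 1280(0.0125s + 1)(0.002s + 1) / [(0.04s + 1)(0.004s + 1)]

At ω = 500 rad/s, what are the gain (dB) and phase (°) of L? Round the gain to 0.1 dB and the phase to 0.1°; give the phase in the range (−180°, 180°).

At ω = 500 rad/s:
zero (1 + j500·0.0125) = 1 + j6.25 → |·| ≈ 6.3295, ∠ ≈ 80.91°
zero (1 + j500·0.002) = 1 + j1 → |·| ≈ 1.4142, ∠ ≈ 45.00°
pole (1 + j500·0.04) = 1 + j20 → |·| ≈ 20.025, ∠ ≈ 87.14°
pole (1 + j500·0.004) = 1 + j2 → |·| ≈ 2.2361, ∠ ≈ 63.43°
|L| = 1280 · 6.3295 · 1.4142 / (20.025 · 2.2361) ≈ 255.87
Gain = 20 log₁₀(255.87) ≈ 48.16 dB
∠L = (80.91° + 45.00°) − (87.14° + 63.43°) = -24.66°

48.2 dB, -24.7°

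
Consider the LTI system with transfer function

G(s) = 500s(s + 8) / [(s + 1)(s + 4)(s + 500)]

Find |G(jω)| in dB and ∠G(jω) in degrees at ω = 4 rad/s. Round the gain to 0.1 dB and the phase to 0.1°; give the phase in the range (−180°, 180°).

At s = jω = j4:
zero (s+8): 8 + j4 → |·| = √(8²+4²) = √80 ≈ 8.9443, ∠ = arctan(4/8) ≈ 26.57°
zero at origin: s = j4 → |·| = 4, ∠ = 90.00°
pole (s+1): 1 + j4 → |·| = √(1²+4²) = √17 ≈ 4.1231, ∠ = arctan(4/1) ≈ 75.96°
pole (s+4): 4 + j4 → |·| = √(4²+4²) = √32 ≈ 5.6569, ∠ = arctan(4/4) ≈ 45.00°
pole (s+500): 500 + j4 → |·| = √(500²+4²) = √250016 ≈ 500.02, ∠ = arctan(4/500) ≈ 0.46°
|G| = 500 · 35.777 / 11662 ≈ 1.5339
Gain = 20 log₁₀(1.5339) ≈ 3.72 dB
∠G = 116.57° − 121.42° = -4.85°

3.7 dB, -4.9°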